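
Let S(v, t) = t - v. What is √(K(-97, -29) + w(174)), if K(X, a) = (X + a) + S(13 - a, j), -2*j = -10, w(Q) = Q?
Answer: √11 ≈ 3.3166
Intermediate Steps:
j = 5 (j = -½*(-10) = 5)
K(X, a) = -8 + X + 2*a (K(X, a) = (X + a) + (5 - (13 - a)) = (X + a) + (5 + (-13 + a)) = (X + a) + (-8 + a) = -8 + X + 2*a)
√(K(-97, -29) + w(174)) = √((-8 - 97 + 2*(-29)) + 174) = √((-8 - 97 - 58) + 174) = √(-163 + 174) = √11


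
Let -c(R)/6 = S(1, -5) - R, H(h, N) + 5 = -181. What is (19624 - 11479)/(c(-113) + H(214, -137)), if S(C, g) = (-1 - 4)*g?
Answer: -2715/338 ≈ -8.0325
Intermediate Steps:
H(h, N) = -186 (H(h, N) = -5 - 181 = -186)
S(C, g) = -5*g
c(R) = -150 + 6*R (c(R) = -6*(-5*(-5) - R) = -6*(25 - R) = -150 + 6*R)
(19624 - 11479)/(c(-113) + H(214, -137)) = (19624 - 11479)/((-150 + 6*(-113)) - 186) = 8145/((-150 - 678) - 186) = 8145/(-828 - 186) = 8145/(-1014) = 8145*(-1/1014) = -2715/338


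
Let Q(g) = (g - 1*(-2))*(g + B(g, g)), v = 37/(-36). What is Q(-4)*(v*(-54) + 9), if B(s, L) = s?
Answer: 1032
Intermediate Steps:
v = -37/36 (v = 37*(-1/36) = -37/36 ≈ -1.0278)
Q(g) = 2*g*(2 + g) (Q(g) = (g - 1*(-2))*(g + g) = (g + 2)*(2*g) = (2 + g)*(2*g) = 2*g*(2 + g))
Q(-4)*(v*(-54) + 9) = (2*(-4)*(2 - 4))*(-37/36*(-54) + 9) = (2*(-4)*(-2))*(111/2 + 9) = 16*(129/2) = 1032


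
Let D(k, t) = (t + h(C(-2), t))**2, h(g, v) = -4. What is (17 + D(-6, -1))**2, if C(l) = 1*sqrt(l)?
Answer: 1764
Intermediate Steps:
C(l) = sqrt(l)
D(k, t) = (-4 + t)**2 (D(k, t) = (t - 4)**2 = (-4 + t)**2)
(17 + D(-6, -1))**2 = (17 + (-4 - 1)**2)**2 = (17 + (-5)**2)**2 = (17 + 25)**2 = 42**2 = 1764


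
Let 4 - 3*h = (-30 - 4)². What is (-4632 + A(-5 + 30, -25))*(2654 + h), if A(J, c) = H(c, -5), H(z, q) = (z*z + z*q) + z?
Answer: -8868890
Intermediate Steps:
h = -384 (h = 4/3 - (-30 - 4)²/3 = 4/3 - ⅓*(-34)² = 4/3 - ⅓*1156 = 4/3 - 1156/3 = -384)
H(z, q) = z + z² + q*z (H(z, q) = (z² + q*z) + z = z + z² + q*z)
A(J, c) = c*(-4 + c) (A(J, c) = c*(1 - 5 + c) = c*(-4 + c))
(-4632 + A(-5 + 30, -25))*(2654 + h) = (-4632 - 25*(-4 - 25))*(2654 - 384) = (-4632 - 25*(-29))*2270 = (-4632 + 725)*2270 = -3907*2270 = -8868890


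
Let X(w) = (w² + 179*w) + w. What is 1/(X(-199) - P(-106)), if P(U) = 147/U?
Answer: 106/400933 ≈ 0.00026438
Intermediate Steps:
X(w) = w² + 180*w
1/(X(-199) - P(-106)) = 1/(-199*(180 - 199) - 147/(-106)) = 1/(-199*(-19) - 147*(-1)/106) = 1/(3781 - 1*(-147/106)) = 1/(3781 + 147/106) = 1/(400933/106) = 106/400933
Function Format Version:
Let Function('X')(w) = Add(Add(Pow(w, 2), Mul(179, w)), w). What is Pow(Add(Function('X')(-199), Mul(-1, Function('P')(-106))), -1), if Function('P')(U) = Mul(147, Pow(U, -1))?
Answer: Rational(106, 400933) ≈ 0.00026438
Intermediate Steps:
Function('X')(w) = Add(Pow(w, 2), Mul(180, w))
Pow(Add(Function('X')(-199), Mul(-1, Function('P')(-106))), -1) = Pow(Add(Mul(-199, Add(180, -199)), Mul(-1, Mul(147, Pow(-106, -1)))), -1) = Pow(Add(Mul(-199, -19), Mul(-1, Mul(147, Rational(-1, 106)))), -1) = Pow(Add(3781, Mul(-1, Rational(-147, 106))), -1) = Pow(Add(3781, Rational(147, 106)), -1) = Pow(Rational(400933, 106), -1) = Rational(106, 400933)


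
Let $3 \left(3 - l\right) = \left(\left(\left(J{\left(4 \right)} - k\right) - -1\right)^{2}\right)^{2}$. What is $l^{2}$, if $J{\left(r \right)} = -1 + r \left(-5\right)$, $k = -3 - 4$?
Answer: $\frac{815216704}{9} \approx 9.058 \cdot 10^{7}$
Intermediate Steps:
$k = -7$
$J{\left(r \right)} = -1 - 5 r$
$l = - \frac{28552}{3}$ ($l = 3 - \frac{\left(\left(\left(\left(-1 - 20\right) - -7\right) - -1\right)^{2}\right)^{2}}{3} = 3 - \frac{\left(\left(\left(\left(-1 - 20\right) + 7\right) + 1\right)^{2}\right)^{2}}{3} = 3 - \frac{\left(\left(\left(-21 + 7\right) + 1\right)^{2}\right)^{2}}{3} = 3 - \frac{\left(\left(-14 + 1\right)^{2}\right)^{2}}{3} = 3 - \frac{\left(\left(-13\right)^{2}\right)^{2}}{3} = 3 - \frac{169^{2}}{3} = 3 - \frac{28561}{3} = - \frac{28552}{3} \approx -9517.3$)
$l^{2} = \left(- \frac{28552}{3}\right)^{2} = \frac{815216704}{9}$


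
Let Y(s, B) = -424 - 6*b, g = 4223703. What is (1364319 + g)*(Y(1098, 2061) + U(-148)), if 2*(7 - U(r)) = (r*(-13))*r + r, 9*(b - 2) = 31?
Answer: 793500986674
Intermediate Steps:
b = 49/9 (b = 2 + (⅑)*31 = 2 + 31/9 = 49/9 ≈ 5.4444)
Y(s, B) = -1370/3 (Y(s, B) = -424 - 6*49/9 = -424 - 98/3 = -1370/3)
U(r) = 7 - r/2 + 13*r²/2 (U(r) = 7 - ((r*(-13))*r + r)/2 = 7 - ((-13*r)*r + r)/2 = 7 - (-13*r² + r)/2 = 7 - (r - 13*r²)/2 = 7 + (-r/2 + 13*r²/2) = 7 - r/2 + 13*r²/2)
(1364319 + g)*(Y(1098, 2061) + U(-148)) = (1364319 + 4223703)*(-1370/3 + (7 - ½*(-148) + (13/2)*(-148)²)) = 5588022*(-1370/3 + (7 + 74 + (13/2)*21904)) = 5588022*(-1370/3 + (7 + 74 + 142376)) = 5588022*(-1370/3 + 142457) = 5588022*(426001/3) = 793500986674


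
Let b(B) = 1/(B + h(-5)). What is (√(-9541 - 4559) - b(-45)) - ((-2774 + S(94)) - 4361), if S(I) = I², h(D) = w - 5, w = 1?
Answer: -83348/49 + 10*I*√141 ≈ -1701.0 + 118.74*I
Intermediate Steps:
h(D) = -4 (h(D) = 1 - 5 = -4)
b(B) = 1/(-4 + B) (b(B) = 1/(B - 4) = 1/(-4 + B))
(√(-9541 - 4559) - b(-45)) - ((-2774 + S(94)) - 4361) = (√(-9541 - 4559) - 1/(-4 - 45)) - ((-2774 + 94²) - 4361) = (√(-14100) - 1/(-49)) - ((-2774 + 8836) - 4361) = (10*I*√141 - 1*(-1/49)) - (6062 - 4361) = (10*I*√141 + 1/49) - 1*1701 = (1/49 + 10*I*√141) - 1701 = -83348/49 + 10*I*√141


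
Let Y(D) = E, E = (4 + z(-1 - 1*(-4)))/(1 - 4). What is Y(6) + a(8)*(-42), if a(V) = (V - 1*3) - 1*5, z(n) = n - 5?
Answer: -⅔ ≈ -0.66667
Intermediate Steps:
z(n) = -5 + n
E = -⅔ (E = (4 + (-5 + (-1 - 1*(-4))))/(1 - 4) = (4 + (-5 + (-1 + 4)))/(-3) = (4 + (-5 + 3))*(-⅓) = (4 - 2)*(-⅓) = 2*(-⅓) = -⅔ ≈ -0.66667)
Y(D) = -⅔
a(V) = -8 + V (a(V) = (V - 3) - 5 = (-3 + V) - 5 = -8 + V)
Y(6) + a(8)*(-42) = -⅔ + (-8 + 8)*(-42) = -⅔ + 0*(-42) = -⅔ + 0 = -⅔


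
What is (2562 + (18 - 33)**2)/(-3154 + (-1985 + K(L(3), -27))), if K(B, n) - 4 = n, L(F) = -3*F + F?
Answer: -2787/5162 ≈ -0.53991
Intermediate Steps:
L(F) = -2*F
K(B, n) = 4 + n
(2562 + (18 - 33)**2)/(-3154 + (-1985 + K(L(3), -27))) = (2562 + (18 - 33)**2)/(-3154 + (-1985 + (4 - 27))) = (2562 + (-15)**2)/(-3154 + (-1985 - 23)) = (2562 + 225)/(-3154 - 2008) = 2787/(-5162) = 2787*(-1/5162) = -2787/5162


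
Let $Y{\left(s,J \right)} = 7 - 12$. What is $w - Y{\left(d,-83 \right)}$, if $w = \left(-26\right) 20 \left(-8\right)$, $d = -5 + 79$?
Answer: $4165$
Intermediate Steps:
$d = 74$
$Y{\left(s,J \right)} = -5$ ($Y{\left(s,J \right)} = 7 - 12 = -5$)
$w = 4160$ ($w = \left(-520\right) \left(-8\right) = 4160$)
$w - Y{\left(d,-83 \right)} = 4160 - -5 = 4160 + 5 = 4165$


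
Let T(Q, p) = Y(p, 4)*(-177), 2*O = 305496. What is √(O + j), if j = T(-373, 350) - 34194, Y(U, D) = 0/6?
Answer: √118554 ≈ 344.32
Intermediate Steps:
O = 152748 (O = (½)*305496 = 152748)
Y(U, D) = 0 (Y(U, D) = 0*(⅙) = 0)
T(Q, p) = 0 (T(Q, p) = 0*(-177) = 0)
j = -34194 (j = 0 - 34194 = -34194)
√(O + j) = √(152748 - 34194) = √118554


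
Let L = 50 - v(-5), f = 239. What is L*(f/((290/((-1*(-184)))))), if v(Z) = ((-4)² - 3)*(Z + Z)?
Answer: 791568/29 ≈ 27295.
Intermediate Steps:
v(Z) = 26*Z (v(Z) = (16 - 3)*(2*Z) = 13*(2*Z) = 26*Z)
L = 180 (L = 50 - 26*(-5) = 50 - 1*(-130) = 50 + 130 = 180)
L*(f/((290/((-1*(-184)))))) = 180*(239/((290/((-1*(-184)))))) = 180*(239/((290/184))) = 180*(239/((290*(1/184)))) = 180*(239/(145/92)) = 180*(239*(92/145)) = 180*(21988/145) = 791568/29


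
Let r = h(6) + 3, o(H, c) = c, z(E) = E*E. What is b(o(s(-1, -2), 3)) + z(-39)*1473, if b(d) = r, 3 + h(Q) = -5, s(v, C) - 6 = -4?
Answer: 2240428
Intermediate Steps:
s(v, C) = 2 (s(v, C) = 6 - 4 = 2)
h(Q) = -8 (h(Q) = -3 - 5 = -8)
z(E) = E²
r = -5 (r = -8 + 3 = -5)
b(d) = -5
b(o(s(-1, -2), 3)) + z(-39)*1473 = -5 + (-39)²*1473 = -5 + 1521*1473 = -5 + 2240433 = 2240428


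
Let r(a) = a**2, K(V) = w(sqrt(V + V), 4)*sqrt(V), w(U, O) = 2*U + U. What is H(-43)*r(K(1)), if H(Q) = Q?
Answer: -774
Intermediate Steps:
w(U, O) = 3*U
K(V) = 3*V*sqrt(2) (K(V) = (3*sqrt(V + V))*sqrt(V) = (3*sqrt(2*V))*sqrt(V) = (3*(sqrt(2)*sqrt(V)))*sqrt(V) = (3*sqrt(2)*sqrt(V))*sqrt(V) = 3*V*sqrt(2))
H(-43)*r(K(1)) = -43*(3*1*sqrt(2))**2 = -43*(3*sqrt(2))**2 = -43*18 = -774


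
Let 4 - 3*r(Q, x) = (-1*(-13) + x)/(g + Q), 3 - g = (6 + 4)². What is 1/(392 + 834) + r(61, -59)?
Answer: 15032/16551 ≈ 0.90822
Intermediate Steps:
g = -97 (g = 3 - (6 + 4)² = 3 - 1*10² = 3 - 1*100 = 3 - 100 = -97)
r(Q, x) = 4/3 - (13 + x)/(3*(-97 + Q)) (r(Q, x) = 4/3 - (-1*(-13) + x)/(3*(-97 + Q)) = 4/3 - (13 + x)/(3*(-97 + Q)))
1/(392 + 834) + r(61, -59) = 1/(392 + 834) + (-401 - 1*(-59) + 4*61)/(3*(-97 + 61)) = 1/1226 + (⅓)*(-401 + 59 + 244)/(-36) = 1/1226 + (⅓)*(-1/36)*(-98) = 1/1226 + 49/54 = 15032/16551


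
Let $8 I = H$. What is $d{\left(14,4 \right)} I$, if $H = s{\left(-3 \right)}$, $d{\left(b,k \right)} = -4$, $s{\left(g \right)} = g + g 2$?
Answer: $\frac{9}{2} \approx 4.5$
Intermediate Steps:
$s{\left(g \right)} = 3 g$ ($s{\left(g \right)} = g + 2 g = 3 g$)
$H = -9$ ($H = 3 \left(-3\right) = -9$)
$I = - \frac{9}{8}$ ($I = \frac{1}{8} \left(-9\right) = - \frac{9}{8} \approx -1.125$)
$d{\left(14,4 \right)} I = \left(-4\right) \left(- \frac{9}{8}\right) = \frac{9}{2}$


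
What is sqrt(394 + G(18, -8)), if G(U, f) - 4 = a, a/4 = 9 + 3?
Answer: sqrt(446) ≈ 21.119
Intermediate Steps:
a = 48 (a = 4*(9 + 3) = 4*12 = 48)
G(U, f) = 52 (G(U, f) = 4 + 48 = 52)
sqrt(394 + G(18, -8)) = sqrt(394 + 52) = sqrt(446)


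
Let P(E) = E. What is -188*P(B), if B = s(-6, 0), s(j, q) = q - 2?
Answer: 376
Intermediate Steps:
s(j, q) = -2 + q
B = -2 (B = -2 + 0 = -2)
-188*P(B) = -188*(-2) = 376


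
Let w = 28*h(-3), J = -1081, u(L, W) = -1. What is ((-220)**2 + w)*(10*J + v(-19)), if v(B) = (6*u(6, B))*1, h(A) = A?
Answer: -522585856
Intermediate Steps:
w = -84 (w = 28*(-3) = -84)
v(B) = -6 (v(B) = (6*(-1))*1 = -6*1 = -6)
((-220)**2 + w)*(10*J + v(-19)) = ((-220)**2 - 84)*(10*(-1081) - 6) = (48400 - 84)*(-10810 - 6) = 48316*(-10816) = -522585856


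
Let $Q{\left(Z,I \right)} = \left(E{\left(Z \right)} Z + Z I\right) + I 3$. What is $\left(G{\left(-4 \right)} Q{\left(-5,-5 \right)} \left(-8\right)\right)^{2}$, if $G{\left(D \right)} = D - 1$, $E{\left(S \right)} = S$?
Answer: $1960000$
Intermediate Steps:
$G{\left(D \right)} = -1 + D$
$Q{\left(Z,I \right)} = Z^{2} + 3 I + I Z$ ($Q{\left(Z,I \right)} = \left(Z Z + Z I\right) + I 3 = \left(Z^{2} + I Z\right) + 3 I = Z^{2} + 3 I + I Z$)
$\left(G{\left(-4 \right)} Q{\left(-5,-5 \right)} \left(-8\right)\right)^{2} = \left(\left(-1 - 4\right) \left(\left(-5\right)^{2} + 3 \left(-5\right) - -25\right) \left(-8\right)\right)^{2} = \left(- 5 \left(25 - 15 + 25\right) \left(-8\right)\right)^{2} = \left(\left(-5\right) 35 \left(-8\right)\right)^{2} = \left(\left(-175\right) \left(-8\right)\right)^{2} = 1400^{2} = 1960000$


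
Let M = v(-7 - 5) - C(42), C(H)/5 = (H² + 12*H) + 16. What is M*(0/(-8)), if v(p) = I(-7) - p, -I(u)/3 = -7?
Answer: 0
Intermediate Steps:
I(u) = 21 (I(u) = -3*(-7) = 21)
v(p) = 21 - p
C(H) = 80 + 5*H² + 60*H (C(H) = 5*((H² + 12*H) + 16) = 5*(16 + H² + 12*H) = 80 + 5*H² + 60*H)
M = -11387 (M = (21 - (-7 - 5)) - (80 + 5*42² + 60*42) = (21 - 1*(-12)) - (80 + 5*1764 + 2520) = (21 + 12) - (80 + 8820 + 2520) = 33 - 1*11420 = 33 - 11420 = -11387)
M*(0/(-8)) = -0/(-8) = -0*(-1)/8 = -11387*0 = 0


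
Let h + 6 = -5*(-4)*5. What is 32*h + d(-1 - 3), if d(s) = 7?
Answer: 3015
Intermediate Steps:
h = 94 (h = -6 - 5*(-4)*5 = -6 + 20*5 = -6 + 100 = 94)
32*h + d(-1 - 3) = 32*94 + 7 = 3008 + 7 = 3015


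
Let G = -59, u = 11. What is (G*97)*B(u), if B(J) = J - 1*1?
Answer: -57230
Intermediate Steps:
B(J) = -1 + J (B(J) = J - 1 = -1 + J)
(G*97)*B(u) = (-59*97)*(-1 + 11) = -5723*10 = -57230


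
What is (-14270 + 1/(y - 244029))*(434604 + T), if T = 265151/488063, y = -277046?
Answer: -1577227561098948917953/254317427725 ≈ -6.2018e+9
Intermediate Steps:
T = 265151/488063 (T = 265151*(1/488063) = 265151/488063 ≈ 0.54327)
(-14270 + 1/(y - 244029))*(434604 + T) = (-14270 + 1/(-277046 - 244029))*(434604 + 265151/488063) = (-14270 + 1/(-521075))*(212114397203/488063) = (-14270 - 1/521075)*(212114397203/488063) = -7435740251/521075*212114397203/488063 = -1577227561098948917953/254317427725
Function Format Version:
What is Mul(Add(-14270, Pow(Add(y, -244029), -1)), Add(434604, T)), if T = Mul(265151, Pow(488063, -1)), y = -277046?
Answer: Rational(-1577227561098948917953, 254317427725) ≈ -6.2018e+9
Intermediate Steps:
T = Rational(265151, 488063) (T = Mul(265151, Rational(1, 488063)) = Rational(265151, 488063) ≈ 0.54327)
Mul(Add(-14270, Pow(Add(y, -244029), -1)), Add(434604, T)) = Mul(Add(-14270, Pow(Add(-277046, -244029), -1)), Add(434604, Rational(265151, 488063))) = Mul(Add(-14270, Pow(-521075, -1)), Rational(212114397203, 488063)) = Mul(Add(-14270, Rational(-1, 521075)), Rational(212114397203, 488063)) = Mul(Rational(-7435740251, 521075), Rational(212114397203, 488063)) = Rational(-1577227561098948917953, 254317427725)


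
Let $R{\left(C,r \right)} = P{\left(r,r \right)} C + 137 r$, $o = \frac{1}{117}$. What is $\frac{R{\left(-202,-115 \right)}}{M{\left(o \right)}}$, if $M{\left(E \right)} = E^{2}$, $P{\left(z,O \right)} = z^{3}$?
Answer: $4205274420555$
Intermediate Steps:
$o = \frac{1}{117} \approx 0.008547$
$R{\left(C,r \right)} = 137 r + C r^{3}$ ($R{\left(C,r \right)} = r^{3} C + 137 r = C r^{3} + 137 r = 137 r + C r^{3}$)
$\frac{R{\left(-202,-115 \right)}}{M{\left(o \right)}} = \frac{\left(-115\right) \left(137 - 202 \left(-115\right)^{2}\right)}{\left(\frac{1}{117}\right)^{2}} = - 115 \left(137 - 2671450\right) \frac{1}{\frac{1}{13689}} = - 115 \left(137 - 2671450\right) 13689 = \left(-115\right) \left(-2671313\right) 13689 = 307200995 \cdot 13689 = 4205274420555$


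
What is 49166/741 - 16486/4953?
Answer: 5930848/94107 ≈ 63.022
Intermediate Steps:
49166/741 - 16486/4953 = 49166*(1/741) - 16486*1/4953 = 3782/57 - 16486/4953 = 5930848/94107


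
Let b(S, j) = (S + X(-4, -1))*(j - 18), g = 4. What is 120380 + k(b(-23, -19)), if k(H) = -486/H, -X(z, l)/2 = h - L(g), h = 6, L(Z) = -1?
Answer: 164799734/1369 ≈ 1.2038e+5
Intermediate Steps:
X(z, l) = -14 (X(z, l) = -2*(6 - 1*(-1)) = -2*(6 + 1) = -2*7 = -14)
b(S, j) = (-18 + j)*(-14 + S) (b(S, j) = (S - 14)*(j - 18) = (-14 + S)*(-18 + j) = (-18 + j)*(-14 + S))
120380 + k(b(-23, -19)) = 120380 - 486/(252 - 18*(-23) - 14*(-19) - 23*(-19)) = 120380 - 486/(252 + 414 + 266 + 437) = 120380 - 486/1369 = 164799734/1369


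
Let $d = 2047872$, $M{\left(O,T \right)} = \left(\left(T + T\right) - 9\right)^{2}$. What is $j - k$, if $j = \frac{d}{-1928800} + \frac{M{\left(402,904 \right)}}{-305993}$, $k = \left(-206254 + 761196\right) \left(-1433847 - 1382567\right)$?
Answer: $\frac{28826558728951304214797}{18443728075} \approx 1.5629 \cdot 10^{12}$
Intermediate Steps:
$M{\left(O,T \right)} = \left(-9 + 2 T\right)^{2}$ ($M{\left(O,T \right)} = \left(2 T - 9\right)^{2} = \left(-9 + 2 T\right)^{2}$)
$k = -1562946417988$ ($k = 554942 \left(-2816414\right) = -1562946417988$)
$j = - \frac{214656398303}{18443728075}$ ($j = \frac{2047872}{-1928800} + \frac{\left(-9 + 2 \cdot 904\right)^{2}}{-305993} = 2047872 \left(- \frac{1}{1928800}\right) + \left(-9 + 1808\right)^{2} \left(- \frac{1}{305993}\right) = - \frac{63996}{60275} + 1799^{2} \left(- \frac{1}{305993}\right) = - \frac{63996}{60275} + 3236401 \left(- \frac{1}{305993}\right) = - \frac{63996}{60275} - \frac{3236401}{305993} = - \frac{214656398303}{18443728075} \approx -11.638$)
$j - k = - \frac{214656398303}{18443728075} - -1562946417988 = - \frac{214656398303}{18443728075} + 1562946417988 = \frac{28826558728951304214797}{18443728075}$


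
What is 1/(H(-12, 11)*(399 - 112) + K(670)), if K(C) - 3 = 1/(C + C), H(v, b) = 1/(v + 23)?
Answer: 14740/428811 ≈ 0.034374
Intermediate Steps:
H(v, b) = 1/(23 + v)
K(C) = 3 + 1/(2*C) (K(C) = 3 + 1/(C + C) = 3 + 1/(2*C))
1/(H(-12, 11)*(399 - 112) + K(670)) = 1/((399 - 112)/(23 - 12) + (3 + (1/2)/670)) = 1/(287/11 + (3 + (1/2)*(1/670))) = 1/((1/11)*287 + (3 + 1/1340)) = 1/(287/11 + 4021/1340) = 1/(428811/14740) = 14740/428811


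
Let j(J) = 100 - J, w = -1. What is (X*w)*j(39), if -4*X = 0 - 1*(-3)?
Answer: 183/4 ≈ 45.750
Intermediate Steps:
X = -3/4 (X = -(0 - 1*(-3))/4 = -(0 + 3)/4 = -1/4*3 = -3/4 ≈ -0.75000)
(X*w)*j(39) = (-3/4*(-1))*(100 - 1*39) = 3*(100 - 39)/4 = (3/4)*61 = 183/4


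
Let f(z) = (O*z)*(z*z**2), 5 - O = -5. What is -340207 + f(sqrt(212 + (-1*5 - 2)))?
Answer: 80043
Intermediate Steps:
O = 10 (O = 5 - 1*(-5) = 5 + 5 = 10)
f(z) = 10*z**4 (f(z) = (10*z)*(z*z**2) = (10*z)*z**3 = 10*z**4)
-340207 + f(sqrt(212 + (-1*5 - 2))) = -340207 + 10*(sqrt(212 + (-1*5 - 2)))**4 = -340207 + 10*(sqrt(212 + (-5 - 2)))**4 = -340207 + 10*(sqrt(212 - 7))**4 = -340207 + 10*(sqrt(205))**4 = -340207 + 10*42025 = -340207 + 420250 = 80043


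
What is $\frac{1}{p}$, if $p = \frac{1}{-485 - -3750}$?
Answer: $3265$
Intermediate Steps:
$p = \frac{1}{3265}$ ($p = \frac{1}{-485 + 3750} = \frac{1}{3265} \approx 0.00030628$)
$\frac{1}{p} = \frac{1}{\frac{1}{3265}} = 3265$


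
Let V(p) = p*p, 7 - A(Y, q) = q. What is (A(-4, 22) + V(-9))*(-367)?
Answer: -24222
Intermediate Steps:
A(Y, q) = 7 - q
V(p) = p²
(A(-4, 22) + V(-9))*(-367) = ((7 - 1*22) + (-9)²)*(-367) = ((7 - 22) + 81)*(-367) = (-15 + 81)*(-367) = 66*(-367) = -24222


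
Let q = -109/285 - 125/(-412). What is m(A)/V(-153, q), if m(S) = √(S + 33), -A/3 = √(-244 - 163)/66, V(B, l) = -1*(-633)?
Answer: √(15972 - 22*I*√407)/13926 ≈ 0.009076 - 0.00012608*I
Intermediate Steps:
q = -9283/117420 (q = -109*1/285 - 125*(-1/412) = -109/285 + 125/412 = -9283/117420 ≈ -0.079058)
V(B, l) = 633
A = -I*√407/22 (A = -3*√(-244 - 163)/66 = -3*√(-407)/66 = -3*I*√407/66 = -I*√407/22 ≈ -0.91701*I)
m(S) = √(33 + S)
m(A)/V(-153, q) = √(33 - I*√407/22)/633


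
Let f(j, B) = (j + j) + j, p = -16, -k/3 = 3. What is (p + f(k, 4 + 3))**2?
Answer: 1849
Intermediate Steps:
k = -9 (k = -3*3 = -9)
f(j, B) = 3*j (f(j, B) = 2*j + j = 3*j)
(p + f(k, 4 + 3))**2 = (-16 + 3*(-9))**2 = (-16 - 27)**2 = (-43)**2 = 1849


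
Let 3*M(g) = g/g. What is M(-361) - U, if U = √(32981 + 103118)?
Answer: ⅓ - √136099 ≈ -368.58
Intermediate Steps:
M(g) = ⅓ (M(g) = (g/g)/3 = (⅓)*1 = ⅓)
U = √136099 ≈ 368.92
M(-361) - U = ⅓ - √136099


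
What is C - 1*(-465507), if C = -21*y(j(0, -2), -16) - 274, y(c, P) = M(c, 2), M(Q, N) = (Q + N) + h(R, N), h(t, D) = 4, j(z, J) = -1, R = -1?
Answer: 465128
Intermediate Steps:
M(Q, N) = 4 + N + Q (M(Q, N) = (Q + N) + 4 = (N + Q) + 4 = 4 + N + Q)
y(c, P) = 6 + c (y(c, P) = 4 + 2 + c = 6 + c)
C = -379 (C = -21*(6 - 1) - 274 = -21*5 - 274 = -105 - 274 = -379)
C - 1*(-465507) = -379 - 1*(-465507) = -379 + 465507 = 465128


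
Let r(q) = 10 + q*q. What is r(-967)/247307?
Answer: 935099/247307 ≈ 3.7811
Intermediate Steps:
r(q) = 10 + q**2
r(-967)/247307 = (10 + (-967)**2)/247307 = (10 + 935089)*(1/247307) = 935099*(1/247307) = 935099/247307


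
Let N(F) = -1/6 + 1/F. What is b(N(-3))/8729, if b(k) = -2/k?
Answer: 4/8729 ≈ 0.00045824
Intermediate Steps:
N(F) = -1/6 + 1/F (N(F) = -1*1/6 + 1/F = -1/6 + 1/F)
b(N(-3))/8729 = -2*(-18/(6 - 1*(-3)))/8729 = -2*(-18/(6 + 3))*(1/8729) = -2/((1/6)*(-1/3)*9)*(1/8729) = -2/(-1/2)*(1/8729) = -2*(-2)*(1/8729) = 4*(1/8729) = 4/8729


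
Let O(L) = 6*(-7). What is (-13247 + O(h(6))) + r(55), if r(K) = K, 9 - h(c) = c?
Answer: -13234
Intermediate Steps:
h(c) = 9 - c
O(L) = -42
(-13247 + O(h(6))) + r(55) = (-13247 - 42) + 55 = -13289 + 55 = -13234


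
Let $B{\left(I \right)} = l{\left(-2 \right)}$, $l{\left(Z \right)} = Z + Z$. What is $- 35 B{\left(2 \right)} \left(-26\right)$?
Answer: $-3640$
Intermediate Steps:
$l{\left(Z \right)} = 2 Z$
$B{\left(I \right)} = -4$ ($B{\left(I \right)} = 2 \left(-2\right) = -4$)
$- 35 B{\left(2 \right)} \left(-26\right) = \left(-35\right) \left(-4\right) \left(-26\right) = 140 \left(-26\right) = -3640$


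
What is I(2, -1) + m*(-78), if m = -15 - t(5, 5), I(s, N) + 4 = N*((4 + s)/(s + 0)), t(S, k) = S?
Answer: 1553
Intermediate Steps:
I(s, N) = -4 + N*(4 + s)/s (I(s, N) = -4 + N*((4 + s)/(s + 0)) = -4 + N*((4 + s)/s) = -4 + N*(4 + s)/s)
m = -20 (m = -15 - 1*5 = -15 - 5 = -20)
I(2, -1) + m*(-78) = (-4 - 1 + 4*(-1)/2) - 20*(-78) = (-4 - 1 + 4*(-1)*(½)) + 1560 = (-4 - 1 - 2) + 1560 = -7 + 1560 = 1553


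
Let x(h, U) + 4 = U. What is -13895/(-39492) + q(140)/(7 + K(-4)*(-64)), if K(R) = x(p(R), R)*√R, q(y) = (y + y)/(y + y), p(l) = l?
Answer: 14570920819/41412298500 - 1024*I/1048625 ≈ 0.35185 - 0.00097652*I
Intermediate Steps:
x(h, U) = -4 + U
q(y) = 1 (q(y) = (2*y)/((2*y)) = (2*y)*(1/(2*y)) = 1)
K(R) = √R*(-4 + R) (K(R) = (-4 + R)*√R = √R*(-4 + R))
-13895/(-39492) + q(140)/(7 + K(-4)*(-64)) = -13895/(-39492) + 1/(7 + (√(-4)*(-4 - 4))*(-64)) = -13895*(-1/39492) + 1/(7 + ((2*I)*(-8))*(-64)) = 13895/39492 + 1/(7 - 16*I*(-64)) = 13895/39492 + 1/(7 + 1024*I) = 13895/39492 + 1*((7 - 1024*I)/1048625) = 13895/39492 + (7 - 1024*I)/1048625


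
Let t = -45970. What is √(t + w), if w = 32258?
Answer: 4*I*√857 ≈ 117.1*I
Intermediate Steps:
√(t + w) = √(-45970 + 32258) = √(-13712) = 4*I*√857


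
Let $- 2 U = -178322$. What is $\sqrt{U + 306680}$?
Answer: $\sqrt{395841} \approx 629.16$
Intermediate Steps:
$U = 89161$ ($U = \left(- \frac{1}{2}\right) \left(-178322\right) = 89161$)
$\sqrt{U + 306680} = \sqrt{89161 + 306680} = \sqrt{395841}$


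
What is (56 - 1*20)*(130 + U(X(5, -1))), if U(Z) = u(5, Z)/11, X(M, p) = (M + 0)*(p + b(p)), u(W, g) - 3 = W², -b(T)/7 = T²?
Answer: 52488/11 ≈ 4771.6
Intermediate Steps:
b(T) = -7*T²
u(W, g) = 3 + W²
X(M, p) = M*(p - 7*p²) (X(M, p) = (M + 0)*(p - 7*p²) = M*(p - 7*p²))
U(Z) = 28/11 (U(Z) = (3 + 5²)/11 = (3 + 25)*(1/11) = 28*(1/11) = 28/11)
(56 - 1*20)*(130 + U(X(5, -1))) = (56 - 1*20)*(130 + 28/11) = (56 - 20)*(1458/11) = 36*(1458/11) = 52488/11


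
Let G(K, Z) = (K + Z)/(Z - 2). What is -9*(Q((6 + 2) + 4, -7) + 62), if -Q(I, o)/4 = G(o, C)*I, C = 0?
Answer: 954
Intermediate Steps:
G(K, Z) = (K + Z)/(-2 + Z)
Q(I, o) = 2*I*o (Q(I, o) = -4*(o + 0)/(-2 + 0)*I = -4*o/(-2)*I = -4*(-o/2)*I = -(-2)*I*o = 2*I*o)
-9*(Q((6 + 2) + 4, -7) + 62) = -9*(2*((6 + 2) + 4)*(-7) + 62) = -9*(2*(8 + 4)*(-7) + 62) = -9*(2*12*(-7) + 62) = -9*(-168 + 62) = -9*(-106) = 954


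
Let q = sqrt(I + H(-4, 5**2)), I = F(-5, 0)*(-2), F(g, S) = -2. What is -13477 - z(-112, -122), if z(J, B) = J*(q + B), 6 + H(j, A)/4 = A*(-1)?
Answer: -27141 + 224*I*sqrt(30) ≈ -27141.0 + 1226.9*I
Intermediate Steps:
H(j, A) = -24 - 4*A (H(j, A) = -24 + 4*(A*(-1)) = -24 + 4*(-A) = -24 - 4*A)
I = 4 (I = -2*(-2) = 4)
q = 2*I*sqrt(30) (q = sqrt(4 + (-24 - 4*5**2)) = sqrt(4 + (-24 - 4*25)) = sqrt(4 + (-24 - 100)) = sqrt(4 - 124) = sqrt(-120) = 2*I*sqrt(30) ≈ 10.954*I)
z(J, B) = J*(B + 2*I*sqrt(30)) (z(J, B) = J*(2*I*sqrt(30) + B) = J*(B + 2*I*sqrt(30)))
-13477 - z(-112, -122) = -13477 - (-112)*(-122 + 2*I*sqrt(30)) = -13477 - (13664 - 224*I*sqrt(30)) = -13477 + (-13664 + 224*I*sqrt(30)) = -27141 + 224*I*sqrt(30)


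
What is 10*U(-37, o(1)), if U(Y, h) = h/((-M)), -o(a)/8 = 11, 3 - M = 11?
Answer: -110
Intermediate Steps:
M = -8 (M = 3 - 1*11 = 3 - 11 = -8)
o(a) = -88 (o(a) = -8*11 = -88)
U(Y, h) = h/8 (U(Y, h) = h/((-1*(-8))) = h/8)
10*U(-37, o(1)) = 10*((1/8)*(-88)) = 10*(-11) = -110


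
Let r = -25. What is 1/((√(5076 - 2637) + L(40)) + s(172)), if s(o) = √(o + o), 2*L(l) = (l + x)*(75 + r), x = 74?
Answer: 1/(2850 + 2*√86 + 3*√271) ≈ 0.00034271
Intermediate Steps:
L(l) = 1850 + 25*l (L(l) = ((l + 74)*(75 - 25))/2 = ((74 + l)*50)/2 = (3700 + 50*l)/2 = 1850 + 25*l)
s(o) = √2*√o (s(o) = √(2*o) = √2*√o)
1/((√(5076 - 2637) + L(40)) + s(172)) = 1/((√(5076 - 2637) + (1850 + 25*40)) + √2*√172) = 1/((√2439 + (1850 + 1000)) + √2*(2*√43)) = 1/((3*√271 + 2850) + 2*√86) = 1/((2850 + 3*√271) + 2*√86) = 1/(2850 + 2*√86 + 3*√271)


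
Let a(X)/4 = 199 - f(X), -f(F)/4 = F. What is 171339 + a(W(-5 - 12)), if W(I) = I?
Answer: 171863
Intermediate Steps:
f(F) = -4*F
a(X) = 796 + 16*X (a(X) = 4*(199 - (-4)*X) = 4*(199 + 4*X) = 796 + 16*X)
171339 + a(W(-5 - 12)) = 171339 + (796 + 16*(-5 - 12)) = 171339 + (796 + 16*(-17)) = 171339 + (796 - 272) = 171339 + 524 = 171863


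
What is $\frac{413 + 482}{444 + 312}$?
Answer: $\frac{895}{756} \approx 1.1839$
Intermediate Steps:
$\frac{413 + 482}{444 + 312} = \frac{895}{756}$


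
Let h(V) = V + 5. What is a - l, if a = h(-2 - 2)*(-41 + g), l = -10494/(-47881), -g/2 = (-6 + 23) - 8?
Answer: -2835473/47881 ≈ -59.219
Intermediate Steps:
g = -18 (g = -2*((-6 + 23) - 8) = -2*(17 - 8) = -2*9 = -18)
h(V) = 5 + V
l = 10494/47881 (l = -10494*(-1/47881) = 10494/47881 ≈ 0.21917)
a = -59 (a = (5 + (-2 - 2))*(-41 - 18) = (5 - 4)*(-59) = 1*(-59) = -59)
a - l = -59 - 1*10494/47881 = -59 - 10494/47881 = -2835473/47881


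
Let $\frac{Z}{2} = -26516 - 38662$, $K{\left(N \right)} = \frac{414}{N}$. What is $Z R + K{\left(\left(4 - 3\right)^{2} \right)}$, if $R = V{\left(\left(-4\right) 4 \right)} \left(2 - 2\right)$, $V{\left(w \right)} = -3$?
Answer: $414$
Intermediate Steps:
$R = 0$ ($R = - 3 \left(2 - 2\right) = \left(-3\right) 0 = 0$)
$Z = -130356$ ($Z = 2 \left(-26516 - 38662\right) = 2 \left(-65178\right) = -130356$)
$Z R + K{\left(\left(4 - 3\right)^{2} \right)} = \left(-130356\right) 0 + \frac{414}{\left(4 - 3\right)^{2}} = 0 + \frac{414}{1^{2}} = 0 + \frac{414}{1} = 0 + 414 \cdot 1 = 0 + 414 = 414$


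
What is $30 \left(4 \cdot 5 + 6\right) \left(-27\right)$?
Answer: $-21060$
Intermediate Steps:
$30 \left(4 \cdot 5 + 6\right) \left(-27\right) = 30 \left(20 + 6\right) \left(-27\right) = 30 \cdot 26 \left(-27\right) = 780 \left(-27\right) = -21060$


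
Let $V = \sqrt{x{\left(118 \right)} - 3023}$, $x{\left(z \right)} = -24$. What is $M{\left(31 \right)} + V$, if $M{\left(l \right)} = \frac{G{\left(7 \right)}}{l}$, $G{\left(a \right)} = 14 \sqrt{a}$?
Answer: $\frac{14 \sqrt{7}}{31} + i \sqrt{3047} \approx 1.1949 + 55.2 i$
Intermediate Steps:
$M{\left(l \right)} = \frac{14 \sqrt{7}}{l}$
$V = i \sqrt{3047}$ ($V = \sqrt{-24 - 3023} = \sqrt{-3047} = i \sqrt{3047} \approx 55.2 i$)
$M{\left(31 \right)} + V = \frac{14 \sqrt{7}}{31} + i \sqrt{3047}$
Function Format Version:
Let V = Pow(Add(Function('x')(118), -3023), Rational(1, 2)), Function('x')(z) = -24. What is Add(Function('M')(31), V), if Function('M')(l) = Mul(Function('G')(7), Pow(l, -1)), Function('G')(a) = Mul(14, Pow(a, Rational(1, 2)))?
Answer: Add(Mul(Rational(14, 31), Pow(7, Rational(1, 2))), Mul(I, Pow(3047, Rational(1, 2)))) ≈ Add(1.1949, Mul(55.200, I))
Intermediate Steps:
Function('M')(l) = Mul(14, Pow(7, Rational(1, 2)), Pow(l, -1)) (Function('M')(l) = Mul(Mul(14, Pow(7, Rational(1, 2))), Pow(l, -1)) = Mul(14, Pow(7, Rational(1, 2)), Pow(l, -1)))
V = Mul(I, Pow(3047, Rational(1, 2))) (V = Pow(Add(-24, -3023), Rational(1, 2)) = Pow(-3047, Rational(1, 2)) = Mul(I, Pow(3047, Rational(1, 2))) ≈ Mul(55.200, I))
Add(Function('M')(31), V) = Add(Mul(14, Pow(7, Rational(1, 2)), Pow(31, -1)), Mul(I, Pow(3047, Rational(1, 2)))) = Add(Mul(14, Pow(7, Rational(1, 2)), Rational(1, 31)), Mul(I, Pow(3047, Rational(1, 2)))) = Add(Mul(Rational(14, 31), Pow(7, Rational(1, 2))), Mul(I, Pow(3047, Rational(1, 2))))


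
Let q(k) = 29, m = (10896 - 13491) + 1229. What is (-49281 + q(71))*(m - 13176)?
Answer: 716222584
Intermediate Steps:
m = -1366 (m = -2595 + 1229 = -1366)
(-49281 + q(71))*(m - 13176) = (-49281 + 29)*(-1366 - 13176) = -49252*(-14542) = 716222584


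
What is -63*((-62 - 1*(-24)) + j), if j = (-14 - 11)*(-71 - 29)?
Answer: -155106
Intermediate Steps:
j = 2500 (j = -25*(-100) = 2500)
-63*((-62 - 1*(-24)) + j) = -63*((-62 - 1*(-24)) + 2500) = -63*((-62 + 24) + 2500) = -63*(-38 + 2500) = -63*2462 = -155106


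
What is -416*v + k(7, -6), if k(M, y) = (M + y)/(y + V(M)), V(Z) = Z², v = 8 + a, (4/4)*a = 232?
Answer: -4293119/43 ≈ -99840.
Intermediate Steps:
a = 232
v = 240 (v = 8 + 232 = 240)
k(M, y) = (M + y)/(y + M²)
-416*v + k(7, -6) = -416*240 + (7 - 6)/(-6 + 7²) = -99840 + 1/(-6 + 49) = -99840 + 1/43 = -4293119/43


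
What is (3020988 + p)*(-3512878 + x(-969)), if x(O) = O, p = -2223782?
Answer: -2801259911482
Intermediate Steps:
(3020988 + p)*(-3512878 + x(-969)) = (3020988 - 2223782)*(-3512878 - 969) = 797206*(-3513847) = -2801259911482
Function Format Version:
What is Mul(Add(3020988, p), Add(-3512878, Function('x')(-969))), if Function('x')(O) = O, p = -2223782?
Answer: -2801259911482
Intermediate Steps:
Mul(Add(3020988, p), Add(-3512878, Function('x')(-969))) = Mul(Add(3020988, -2223782), Add(-3512878, -969)) = Mul(797206, -3513847) = -2801259911482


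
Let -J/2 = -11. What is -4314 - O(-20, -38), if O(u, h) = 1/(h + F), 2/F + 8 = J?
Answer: -1143203/265 ≈ -4314.0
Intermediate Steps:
J = 22 (J = -2*(-11) = 22)
F = ⅐ (F = 2/(-8 + 22) = 2/14 = 2*(1/14) = ⅐ ≈ 0.14286)
O(u, h) = 1/(⅐ + h) (O(u, h) = 1/(h + ⅐) = 1/(⅐ + h))
-4314 - O(-20, -38) = -4314 - 7/(1 + 7*(-38)) = -4314 - 7/(1 - 266) = -4314 - 7/(-265) = -4314 - 7*(-1)/265 = -4314 - 1*(-7/265) = -4314 + 7/265 = -1143203/265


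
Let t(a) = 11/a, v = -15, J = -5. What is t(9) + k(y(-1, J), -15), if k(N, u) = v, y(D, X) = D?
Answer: -124/9 ≈ -13.778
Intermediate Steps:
k(N, u) = -15
t(9) + k(y(-1, J), -15) = 11/9 - 15 = -124/9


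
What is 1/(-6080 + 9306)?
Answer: 1/3226 ≈ 0.00030998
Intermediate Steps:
1/(-6080 + 9306) = 1/3226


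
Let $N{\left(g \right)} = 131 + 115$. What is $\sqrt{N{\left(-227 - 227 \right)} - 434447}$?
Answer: $i \sqrt{434201} \approx 658.94 i$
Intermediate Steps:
$N{\left(g \right)} = 246$
$\sqrt{N{\left(-227 - 227 \right)} - 434447} = \sqrt{246 - 434447} = \sqrt{-434201} = i \sqrt{434201}$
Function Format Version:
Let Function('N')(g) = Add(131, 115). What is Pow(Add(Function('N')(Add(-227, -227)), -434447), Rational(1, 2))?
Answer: Mul(I, Pow(434201, Rational(1, 2))) ≈ Mul(658.94, I)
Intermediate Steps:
Function('N')(g) = 246
Pow(Add(Function('N')(Add(-227, -227)), -434447), Rational(1, 2)) = Pow(Add(246, -434447), Rational(1, 2)) = Pow(-434201, Rational(1, 2)) = Mul(I, Pow(434201, Rational(1, 2)))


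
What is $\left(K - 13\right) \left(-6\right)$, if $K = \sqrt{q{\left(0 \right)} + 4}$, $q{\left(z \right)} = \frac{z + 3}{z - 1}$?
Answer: $72$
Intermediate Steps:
$q{\left(z \right)} = \frac{3 + z}{-1 + z}$
$K = 1$ ($K = \sqrt{\frac{3 + 0}{-1 + 0} + 4} = \sqrt{\frac{1}{-1} \cdot 3 + 4} = \sqrt{\left(-1\right) 3 + 4} = \sqrt{-3 + 4} = \sqrt{1} = 1$)
$\left(K - 13\right) \left(-6\right) = \left(1 - 13\right) \left(-6\right) = \left(-12\right) \left(-6\right) = 72$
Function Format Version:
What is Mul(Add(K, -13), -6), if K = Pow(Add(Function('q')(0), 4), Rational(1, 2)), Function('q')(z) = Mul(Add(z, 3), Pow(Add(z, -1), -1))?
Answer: 72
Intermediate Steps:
Function('q')(z) = Mul(Pow(Add(-1, z), -1), Add(3, z)) (Function('q')(z) = Mul(Add(3, z), Pow(Add(-1, z), -1)) = Mul(Pow(Add(-1, z), -1), Add(3, z)))
K = 1 (K = Pow(Add(Mul(Pow(Add(-1, 0), -1), Add(3, 0)), 4), Rational(1, 2)) = Pow(Add(Mul(Pow(-1, -1), 3), 4), Rational(1, 2)) = Pow(Add(Mul(-1, 3), 4), Rational(1, 2)) = Pow(Add(-3, 4), Rational(1, 2)) = Pow(1, Rational(1, 2)) = 1)
Mul(Add(K, -13), -6) = Mul(Add(1, -13), -6) = Mul(-12, -6) = 72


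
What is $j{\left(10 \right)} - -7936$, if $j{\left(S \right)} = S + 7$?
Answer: $7953$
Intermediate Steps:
$j{\left(S \right)} = 7 + S$
$j{\left(10 \right)} - -7936 = \left(7 + 10\right) - -7936 = 17 + 7936 = 7953$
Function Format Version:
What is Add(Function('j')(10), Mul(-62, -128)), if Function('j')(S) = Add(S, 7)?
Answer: 7953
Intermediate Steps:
Function('j')(S) = Add(7, S)
Add(Function('j')(10), Mul(-62, -128)) = Add(Add(7, 10), Mul(-62, -128)) = Add(17, 7936) = 7953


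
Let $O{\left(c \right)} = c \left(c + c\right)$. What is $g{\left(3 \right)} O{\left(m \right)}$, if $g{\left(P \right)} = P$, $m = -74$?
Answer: $32856$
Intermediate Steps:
$O{\left(c \right)} = 2 c^{2}$ ($O{\left(c \right)} = c 2 c = 2 c^{2}$)
$g{\left(3 \right)} O{\left(m \right)} = 3 \cdot 2 \left(-74\right)^{2} = 3 \cdot 2 \cdot 5476 = 3 \cdot 10952 = 32856$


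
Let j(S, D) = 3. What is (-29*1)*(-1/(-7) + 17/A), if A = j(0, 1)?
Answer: -3538/21 ≈ -168.48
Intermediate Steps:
A = 3
(-29*1)*(-1/(-7) + 17/A) = (-29*1)*(-1/(-7) + 17/3) = -29*(-1*(-⅐) + 17*(⅓)) = -29*(⅐ + 17/3) = -29*122/21 = -3538/21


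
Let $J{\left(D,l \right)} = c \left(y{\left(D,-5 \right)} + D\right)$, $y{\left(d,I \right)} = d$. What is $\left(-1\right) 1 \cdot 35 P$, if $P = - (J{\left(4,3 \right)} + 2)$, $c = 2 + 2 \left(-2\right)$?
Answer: $-490$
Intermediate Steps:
$c = -2$ ($c = 2 - 4 = -2$)
$J{\left(D,l \right)} = - 4 D$ ($J{\left(D,l \right)} = - 2 \left(D + D\right) = - 2 \cdot 2 D = - 4 D$)
$P = 14$ ($P = - (\left(-4\right) 4 + 2) = - (-16 + 2) = \left(-1\right) \left(-14\right) = 14$)
$\left(-1\right) 1 \cdot 35 P = \left(-1\right) 1 \cdot 35 \cdot 14 = \left(-1\right) 35 \cdot 14 = \left(-35\right) 14 = -490$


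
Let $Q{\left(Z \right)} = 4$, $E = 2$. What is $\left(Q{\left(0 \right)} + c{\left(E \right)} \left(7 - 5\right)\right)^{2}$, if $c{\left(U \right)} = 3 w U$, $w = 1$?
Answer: $256$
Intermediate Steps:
$c{\left(U \right)} = 3 U$ ($c{\left(U \right)} = 3 \cdot 1 U = 3 U$)
$\left(Q{\left(0 \right)} + c{\left(E \right)} \left(7 - 5\right)\right)^{2} = \left(4 + 3 \cdot 2 \left(7 - 5\right)\right)^{2} = \left(4 + 6 \cdot 2\right)^{2} = \left(4 + 12\right)^{2} = 16^{2} = 256$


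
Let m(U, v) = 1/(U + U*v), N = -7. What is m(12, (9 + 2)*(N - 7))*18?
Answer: -1/102 ≈ -0.0098039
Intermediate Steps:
m(12, (9 + 2)*(N - 7))*18 = (1/(12*(1 + (9 + 2)*(-7 - 7))))*18 = (1/(12*(1 + 11*(-14))))*18 = (1/(12*(1 - 154)))*18 = ((1/12)/(-153))*18 = ((1/12)*(-1/153))*18 = -1/1836*18 = -1/102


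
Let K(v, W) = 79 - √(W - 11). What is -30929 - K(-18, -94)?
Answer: -31008 + I*√105 ≈ -31008.0 + 10.247*I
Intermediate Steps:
K(v, W) = 79 - √(-11 + W)
-30929 - K(-18, -94) = -30929 - (79 - √(-11 - 94)) = -30929 - (79 - √(-105)) = -30929 - (79 - I*√105) = -30929 + (-79 + I*√105) = -31008 + I*√105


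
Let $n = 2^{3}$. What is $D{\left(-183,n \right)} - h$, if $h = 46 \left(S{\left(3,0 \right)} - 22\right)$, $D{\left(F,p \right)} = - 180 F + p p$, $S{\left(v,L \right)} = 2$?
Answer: $33924$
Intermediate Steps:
$n = 8$
$D{\left(F,p \right)} = p^{2} - 180 F$ ($D{\left(F,p \right)} = - 180 F + p^{2} = p^{2} - 180 F$)
$h = -920$ ($h = 46 \left(2 - 22\right) = 46 \left(-20\right) = -920$)
$D{\left(-183,n \right)} - h = \left(8^{2} - -32940\right) - -920 = \left(64 + 32940\right) + 920 = 33004 + 920 = 33924$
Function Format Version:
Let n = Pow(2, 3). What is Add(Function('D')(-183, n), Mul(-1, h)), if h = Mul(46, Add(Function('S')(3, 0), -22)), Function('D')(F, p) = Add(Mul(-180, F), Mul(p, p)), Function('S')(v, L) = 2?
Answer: 33924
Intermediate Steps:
n = 8
Function('D')(F, p) = Add(Pow(p, 2), Mul(-180, F)) (Function('D')(F, p) = Add(Mul(-180, F), Pow(p, 2)) = Add(Pow(p, 2), Mul(-180, F)))
h = -920 (h = Mul(46, Add(2, -22)) = Mul(46, -20) = -920)
Add(Function('D')(-183, n), Mul(-1, h)) = Add(Add(Pow(8, 2), Mul(-180, -183)), Mul(-1, -920)) = Add(Add(64, 32940), 920) = Add(33004, 920) = 33924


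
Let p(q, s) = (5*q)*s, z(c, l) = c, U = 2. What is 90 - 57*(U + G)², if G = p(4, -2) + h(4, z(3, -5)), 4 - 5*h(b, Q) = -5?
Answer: -1865127/25 ≈ -74605.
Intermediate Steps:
h(b, Q) = 9/5 (h(b, Q) = ⅘ - ⅕*(-5) = ⅘ + 1 = 9/5)
p(q, s) = 5*q*s
G = -191/5 (G = 5*4*(-2) + 9/5 = -40 + 9/5 = -191/5 ≈ -38.200)
90 - 57*(U + G)² = 90 - 57*(2 - 191/5)² = 90 - 57*(-181/5)² = 90 - 57*32761/25 = 90 - 1867377/25 = -1865127/25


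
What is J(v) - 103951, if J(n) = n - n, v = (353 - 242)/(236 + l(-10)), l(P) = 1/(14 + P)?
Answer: -103951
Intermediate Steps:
v = 148/315 (v = (353 - 242)/(236 + 1/(14 - 10)) = 111/(236 + 1/4) = 111/(945/4) = 111*(4/945) = 148/315 ≈ 0.46984)
J(n) = 0
J(v) - 103951 = 0 - 103951 = -103951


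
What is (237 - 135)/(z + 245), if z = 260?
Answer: 102/505 ≈ 0.20198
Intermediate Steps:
(237 - 135)/(z + 245) = (237 - 135)/(260 + 245) = 102/505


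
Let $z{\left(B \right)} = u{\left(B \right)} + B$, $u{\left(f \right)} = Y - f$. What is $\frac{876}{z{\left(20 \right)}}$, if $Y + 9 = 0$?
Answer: $- \frac{292}{3} \approx -97.333$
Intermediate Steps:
$Y = -9$ ($Y = -9 + 0 = -9$)
$u{\left(f \right)} = -9 - f$
$z{\left(B \right)} = -9$ ($z{\left(B \right)} = \left(-9 - B\right) + B = -9$)
$\frac{876}{z{\left(20 \right)}} = \frac{876}{-9} = 876 \left(- \frac{1}{9}\right) = - \frac{292}{3}$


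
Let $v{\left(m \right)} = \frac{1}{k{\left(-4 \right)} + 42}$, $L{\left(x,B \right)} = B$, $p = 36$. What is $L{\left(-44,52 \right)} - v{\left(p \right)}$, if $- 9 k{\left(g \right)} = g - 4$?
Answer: $\frac{20063}{386} \approx 51.977$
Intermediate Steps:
$k{\left(g \right)} = \frac{4}{9} - \frac{g}{9}$ ($k{\left(g \right)} = - \frac{g - 4}{9} = - \frac{-4 + g}{9} = \frac{4}{9} - \frac{g}{9}$)
$v{\left(m \right)} = \frac{9}{386}$ ($v{\left(m \right)} = \frac{1}{\left(\frac{4}{9} - - \frac{4}{9}\right) + 42} = \frac{1}{\left(\frac{4}{9} + \frac{4}{9}\right) + 42} = \frac{1}{\frac{8}{9} + 42} = \frac{1}{\frac{386}{9}} = \frac{9}{386}$)
$L{\left(-44,52 \right)} - v{\left(p \right)} = 52 - \frac{9}{386} = \frac{20063}{386}$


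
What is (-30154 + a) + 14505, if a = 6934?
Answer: -8715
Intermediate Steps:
(-30154 + a) + 14505 = (-30154 + 6934) + 14505 = -23220 + 14505 = -8715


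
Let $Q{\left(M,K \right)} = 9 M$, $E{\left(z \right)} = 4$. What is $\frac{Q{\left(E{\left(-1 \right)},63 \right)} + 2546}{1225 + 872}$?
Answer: $\frac{2582}{2097} \approx 1.2313$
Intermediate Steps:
$\frac{Q{\left(E{\left(-1 \right)},63 \right)} + 2546}{1225 + 872} = \frac{9 \cdot 4 + 2546}{1225 + 872} = \frac{36 + 2546}{2097} = 2582 \cdot \frac{1}{2097} = \frac{2582}{2097}$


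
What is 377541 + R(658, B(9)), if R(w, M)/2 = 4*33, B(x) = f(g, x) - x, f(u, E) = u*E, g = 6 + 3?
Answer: 377805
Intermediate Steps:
g = 9
f(u, E) = E*u
B(x) = 8*x (B(x) = x*9 - x = 9*x - x = 8*x)
R(w, M) = 264 (R(w, M) = 2*(4*33) = 2*132 = 264)
377541 + R(658, B(9)) = 377541 + 264 = 377805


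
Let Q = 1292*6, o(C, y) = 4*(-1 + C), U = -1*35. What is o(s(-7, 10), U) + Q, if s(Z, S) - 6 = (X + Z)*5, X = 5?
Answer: 7732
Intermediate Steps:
s(Z, S) = 31 + 5*Z (s(Z, S) = 6 + (5 + Z)*5 = 6 + (25 + 5*Z) = 31 + 5*Z)
U = -35
o(C, y) = -4 + 4*C
Q = 7752
o(s(-7, 10), U) + Q = (-4 + 4*(31 + 5*(-7))) + 7752 = (-4 + 4*(31 - 35)) + 7752 = (-4 + 4*(-4)) + 7752 = (-4 - 16) + 7752 = -20 + 7752 = 7732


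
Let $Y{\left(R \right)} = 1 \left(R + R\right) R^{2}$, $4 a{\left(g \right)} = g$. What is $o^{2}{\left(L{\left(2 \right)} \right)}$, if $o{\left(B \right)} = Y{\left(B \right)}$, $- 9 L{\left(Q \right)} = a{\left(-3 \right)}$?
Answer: $\frac{1}{746496} \approx 1.3396 \cdot 10^{-6}$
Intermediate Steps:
$a{\left(g \right)} = \frac{g}{4}$
$L{\left(Q \right)} = \frac{1}{12}$ ($L{\left(Q \right)} = - \frac{\frac{1}{4} \left(-3\right)}{9} = \left(- \frac{1}{9}\right) \left(- \frac{3}{4}\right) = \frac{1}{12}$)
$Y{\left(R \right)} = 2 R^{3}$ ($Y{\left(R \right)} = 1 \cdot 2 R R^{2} = 2 R R^{2} = 2 R^{3}$)
$o{\left(B \right)} = 2 B^{3}$
$o^{2}{\left(L{\left(2 \right)} \right)} = \left(\frac{2}{1728}\right)^{2} = \left(2 \cdot \frac{1}{1728}\right)^{2} = \left(\frac{1}{864}\right)^{2} = \frac{1}{746496}$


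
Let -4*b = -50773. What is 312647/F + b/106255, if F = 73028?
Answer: 17073634823/3879795070 ≈ 4.4007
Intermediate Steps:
b = 50773/4 (b = -¼*(-50773) = 50773/4 ≈ 12693.)
312647/F + b/106255 = 312647/73028 + (50773/4)/106255 = 312647*(1/73028) + (50773/4)*(1/106255) = 312647/73028 + 50773/425020 = 17073634823/3879795070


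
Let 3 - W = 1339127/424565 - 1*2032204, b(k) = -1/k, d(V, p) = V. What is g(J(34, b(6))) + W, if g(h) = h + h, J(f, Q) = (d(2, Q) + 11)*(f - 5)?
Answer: 863122747838/424565 ≈ 2.0330e+6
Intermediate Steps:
J(f, Q) = -65 + 13*f (J(f, Q) = (2 + 11)*(f - 5) = 13*(-5 + f) = -65 + 13*f)
g(h) = 2*h
W = 862802625828/424565 (W = 3 - (1339127/424565 - 1*2032204) = 3 - (1339127*(1/424565) - 2032204) = 3 - (1339127/424565 - 2032204) = 3 - 1*(-862801352133/424565) = 3 + 862801352133/424565 = 862802625828/424565 ≈ 2.0322e+6)
g(J(34, b(6))) + W = 2*(-65 + 13*34) + 862802625828/424565 = 2*(-65 + 442) + 862802625828/424565 = 2*377 + 862802625828/424565 = 754 + 862802625828/424565 = 863122747838/424565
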